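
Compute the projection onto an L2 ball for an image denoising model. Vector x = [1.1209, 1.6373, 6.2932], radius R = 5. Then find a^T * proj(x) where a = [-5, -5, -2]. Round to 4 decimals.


Step 1: Compute ||x|| (intermediates to 6 decimals).
||x|| = sqrt(1.1209^2 + 1.6373^2 + 6.2932^2) = 6.598601
Step 2: Project.
Since ||x|| > R, scale = R/||x|| = 5/6.598601 = 0.757736, proj(x) = scale * x
proj(x) = [0.849346, 1.240641, 4.768584]
Step 3: Dot product.
a^T * proj(x) = -5*0.849346 - 5*1.240641 - 2*4.768584 = -19.9871


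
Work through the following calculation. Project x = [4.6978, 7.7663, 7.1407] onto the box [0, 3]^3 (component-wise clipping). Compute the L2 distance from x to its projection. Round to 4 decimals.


Project each component onto [0, 3].
clip(4.6978) = 3.0, clip(7.7663) = 3.0, clip(7.1407) = 3.0
Projection = [3.0, 3.0, 3.0]
Squared diffs: [2.8825, 22.7176, 17.1454]
Distance = sqrt(42.7455) = 6.538


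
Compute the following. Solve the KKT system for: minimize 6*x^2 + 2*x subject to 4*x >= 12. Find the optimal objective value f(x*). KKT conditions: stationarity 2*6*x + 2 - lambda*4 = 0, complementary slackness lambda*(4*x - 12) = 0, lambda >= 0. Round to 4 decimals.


Step 1: Try lambda = 0 (constraint inactive).
x_unc = -2/(2*6) = -0.1667
Check: 4*-0.1667 = -0.6668 < 12 -- violated!
Step 2: Constraint must be active: 4*x = 12
x* = 12/4 = 3.0
lambda = (2*6*3.0 + 2)/4 = 9.5
Step 3: Compute optimal value.
f(x*) = 6*3.0^2 + 2*3.0 = 60.0


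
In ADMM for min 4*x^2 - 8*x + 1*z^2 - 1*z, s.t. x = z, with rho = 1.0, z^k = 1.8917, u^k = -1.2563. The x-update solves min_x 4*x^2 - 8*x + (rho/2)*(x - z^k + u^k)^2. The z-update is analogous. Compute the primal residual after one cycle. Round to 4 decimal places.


ADMM iteration with rho = 1.0, z^k = 1.8917, u^k = -1.2563
Step 1: x-update.
Minimize 4*x^2 - 8*x + (1.0/2)*(x - 1.8917 - 1.2563)^2
FOC: (2*4 + 1.0)*x = 8 + 1.0*(1.8917 + 1.2563)
x^{k+1} = 1.2387
Step 2: z-update.
Minimize 1*z^2 - 1*z + (1.0/2)*(1.2387 - z - 1.2563)^2
FOC: (2*1 + 1.0)*z = 1 + 1.0*(1.2387 - 1.2563)
z^{k+1} = 0.3275
Step 3: u-update.
u^{k+1} = -1.2563 + 1.2387 - 0.3275 = -0.3451
Step 4: Primal residual = |1.2387 - 0.3275| = 0.9112


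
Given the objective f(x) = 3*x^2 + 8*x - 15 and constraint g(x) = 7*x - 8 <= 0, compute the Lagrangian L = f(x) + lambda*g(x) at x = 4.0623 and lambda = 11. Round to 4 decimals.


Step 1: Evaluate f(x).
f(4.0623) = 3*4.0623^2 + 8*4.0623 - 15 = 67.0052
Step 2: Evaluate g(x).
g(4.0623) = 7*4.0623 - 8 = 20.4361
Step 3: Compute Lagrangian.
L = 67.0052 + 11*20.4361 = 291.8023


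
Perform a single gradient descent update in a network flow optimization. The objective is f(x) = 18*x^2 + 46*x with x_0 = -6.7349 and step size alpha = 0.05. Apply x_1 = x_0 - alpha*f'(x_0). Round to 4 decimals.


We compute the gradient at x_0 and apply the update.
f'(x) = 36*x + 46
f'(-6.7349) = 36*-6.7349 + 46 = -196.4564
x_1 = -6.7349 - 0.05*-196.4564 = 3.0879


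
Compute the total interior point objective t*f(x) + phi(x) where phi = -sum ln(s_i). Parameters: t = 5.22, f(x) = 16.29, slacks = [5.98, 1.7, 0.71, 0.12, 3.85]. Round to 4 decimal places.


Step 1: Compute log-barrier.
ln values: [1.7884, 0.5306, -0.3425, -2.1203, 1.3481]
phi = -(1.7884 + 0.5306 - 0.3425 - 2.1203 + 1.3481) = -1.2044
Step 2: Compute augmented objective.
t*f(x) = 5.22*16.29 = 85.0338
Total = 85.0338 - 1.2044 = 83.8294


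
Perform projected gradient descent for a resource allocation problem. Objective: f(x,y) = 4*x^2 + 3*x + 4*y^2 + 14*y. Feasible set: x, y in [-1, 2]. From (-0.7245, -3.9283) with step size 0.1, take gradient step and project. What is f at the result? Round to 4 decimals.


Step 1: Compute gradient at (-0.7245, -3.9283).
grad_x = 2*4*-0.7245 + 3 = -2.796
grad_y = 2*4*-3.9283 + 14 = -17.4264
Step 2: Gradient step.
x_raw = -0.7245 - 0.1*-2.796 = -0.4449
y_raw = -3.9283 - 0.1*-17.4264 = -2.1857
Step 3: Project onto [-1, 2].
x_proj = clip(-0.4449) = -0.4449
y_proj = clip(-2.1857) = -1.0
Step 4: Evaluate f.
f(-0.4449, -1.0) = -10.543


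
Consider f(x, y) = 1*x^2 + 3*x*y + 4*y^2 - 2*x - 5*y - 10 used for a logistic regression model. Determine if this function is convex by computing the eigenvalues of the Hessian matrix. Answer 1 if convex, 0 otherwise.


The Hessian of f(x,y) = 1*x^2 + 3*x*y + 4*y^2 - 2*x - 5*y - 10 is:
H = [[2, 3], [3, 8]]
Trace = 2 + 8 = 10
Determinant = 2*8 - (3)^2 = 7
Discriminant = (10)^2 - 4*7 = 72.0
Eigenvalues: lambda_1 = 0.7574, lambda_2 = 9.2426
The function is convex.

1


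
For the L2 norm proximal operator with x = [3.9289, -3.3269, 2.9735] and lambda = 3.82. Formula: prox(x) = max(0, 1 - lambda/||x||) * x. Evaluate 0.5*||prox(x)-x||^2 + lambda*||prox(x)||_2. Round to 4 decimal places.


Step 1: Compute ||x||.
||x|| = 5.9453
Step 2: Compute scaling factor.
scale = max(0, 1 - 3.82/5.9453) = 0.3575
Step 3: prox(x) = [1.4045, -1.1893, 1.0629]
||prox(x)|| = 2.1253
Step 4: Proximal objective.
0.5*||prox-x||^2 = 7.2962
lambda*||prox|| = 8.1186
Total = 15.4147


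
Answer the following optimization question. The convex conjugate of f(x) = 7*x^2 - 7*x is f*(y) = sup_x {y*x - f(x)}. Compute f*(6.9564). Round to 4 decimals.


f*(y) = sup_x {y*x - a*x^2 - b*x} = sup_x {(y-b)*x - a*x^2}
FOC: (y - b) - 2a*x = 0 => x* = (y - b)/(2a)
x* = (6.9564 + 7)/(2*7) = 0.9969
f*(6.9564) = (y-b)^2/(4a) = (6.9564 + 7)^2/(4*7)
= 194.7811/28 = 6.9565


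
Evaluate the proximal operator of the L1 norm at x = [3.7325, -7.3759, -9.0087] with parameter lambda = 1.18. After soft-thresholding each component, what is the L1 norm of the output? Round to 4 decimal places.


Soft-thresholding with lambda = 1.18:
prox(3.7325) = sign(3.7325)*max(|3.7325| - 1.18, 0) = 2.5525
prox(-7.3759) = sign(-7.3759)*max(|-7.3759| - 1.18, 0) = -6.1959
prox(-9.0087) = sign(-9.0087)*max(|-9.0087| - 1.18, 0) = -7.8287
prox(x) = [2.5525, -6.1959, -7.8287]
||prox(x)||_1 = 2.5525 + 6.1959 + 7.8287 = 16.5771


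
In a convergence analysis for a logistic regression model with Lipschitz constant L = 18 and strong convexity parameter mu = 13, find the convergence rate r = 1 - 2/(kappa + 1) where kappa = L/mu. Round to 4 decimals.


Step 1: Compute the condition number.
kappa = L/mu = 18/13 = 1.3846
Step 2: Compute the convergence rate.
r = 1 - 2/(kappa + 1) = 1 - 2*mu/(L + mu) = (L - mu)/(L + mu) = 5/31 = 0.1613


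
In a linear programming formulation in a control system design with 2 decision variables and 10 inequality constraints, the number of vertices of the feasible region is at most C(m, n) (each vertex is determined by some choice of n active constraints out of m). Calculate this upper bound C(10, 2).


Each vertex corresponds to some choice of n active constraints out of m, so the number of vertices is at most C(m, n) = m! / (n!(m-n)!).
m = 10, n = 2
Numerator: 10 * 9
Denominator: 2! = 2
C(10, 2) = 45


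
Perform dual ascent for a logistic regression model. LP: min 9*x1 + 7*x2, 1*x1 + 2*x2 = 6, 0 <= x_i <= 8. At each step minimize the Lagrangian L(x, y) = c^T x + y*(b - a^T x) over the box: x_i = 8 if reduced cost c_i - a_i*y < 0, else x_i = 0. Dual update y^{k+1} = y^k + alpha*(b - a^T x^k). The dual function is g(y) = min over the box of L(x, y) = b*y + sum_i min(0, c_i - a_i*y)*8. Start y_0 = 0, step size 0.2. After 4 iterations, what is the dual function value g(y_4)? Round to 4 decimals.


Dual ascent for LP: min 9*x1 + 7*x2, 1*x1 + 2*x2 = 6, 0 <= x_i <= 8
Step 1: y^k = 0.0, reduced costs: (9.0, 7.0)
  x^k = (0.0, 0.0), subgradient = b - a^T x = 6.0
  y^{k+1} = 0.0 + 0.2*6.0 = 1.2
Step 2: y^k = 1.2, reduced costs: (7.8, 4.6)
  x^k = (0.0, 0.0), subgradient = b - a^T x = 6.0
  y^{k+1} = 1.2 + 0.2*6.0 = 2.4
Step 3: y^k = 2.4, reduced costs: (6.6, 2.2)
  x^k = (0.0, 0.0), subgradient = b - a^T x = 6.0
  y^{k+1} = 2.4 + 0.2*6.0 = 3.6
Step 4: y^k = 3.6, reduced costs: (5.4, -0.2)
  x^k = (0.0, 8.0), subgradient = b - a^T x = -10.0
  y^{k+1} = 3.6 + 0.2*-10.0 = 1.6
Dual objective at y_4 = 1.6: reduced costs (7.4, 3.8), box minimizer x = (0.0, 0.0)
g(y_4) = b*y + (c1 - a1*y)*x1 + (c2 - a2*y)*x2 = 6*1.6 + 7.4*0.0 + 3.8*0.0 = 9.6 + 0.0 + 0.0 = 9.6


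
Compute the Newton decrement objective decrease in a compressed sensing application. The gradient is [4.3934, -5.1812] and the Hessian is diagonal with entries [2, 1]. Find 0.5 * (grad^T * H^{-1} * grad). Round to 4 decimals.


Step 1: H is diagonal, so H^(-1) * g = [2.1967, -5.1812].
Step 2: g^T H^(-1) g = sum_i g_i^2 / H_ii
  = (4.3934)^2/2 + (-5.1812)^2/1
  = 9.651 + 26.8448 = 36.4958
Step 3: Objective decrease = 0.5 * g^T H^(-1) g = 18.2479


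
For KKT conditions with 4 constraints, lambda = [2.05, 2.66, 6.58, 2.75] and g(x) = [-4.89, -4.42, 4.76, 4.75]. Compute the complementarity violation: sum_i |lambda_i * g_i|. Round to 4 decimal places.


KKT complementary slackness check:
lambda_1 * g_1 = 2.05 * -4.89 = -10.0245
lambda_2 * g_2 = 2.66 * -4.42 = -11.7572
lambda_3 * g_3 = 6.58 * 4.76 = 31.3208
lambda_4 * g_4 = 2.75 * 4.75 = 13.0625
Total violation = 10.0245 + 11.7572 + 31.3208 + 13.0625 = 66.165


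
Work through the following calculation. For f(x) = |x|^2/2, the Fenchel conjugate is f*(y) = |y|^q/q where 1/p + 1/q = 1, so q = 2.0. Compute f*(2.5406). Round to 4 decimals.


The conjugate exponent q satisfies 1/p + 1/q = 1.
p = 2, so q = 2/(2 - 1) = 2.0
|y|^q = 2.5406^2.0 = 6.4546
f*(2.5406) = 6.4546 / 2.0 = 3.2273


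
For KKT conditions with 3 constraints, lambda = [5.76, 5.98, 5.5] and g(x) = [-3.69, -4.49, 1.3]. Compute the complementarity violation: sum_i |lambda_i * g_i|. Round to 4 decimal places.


KKT complementary slackness check:
lambda_1 * g_1 = 5.76 * -3.69 = -21.2544
lambda_2 * g_2 = 5.98 * -4.49 = -26.8502
lambda_3 * g_3 = 5.5 * 1.3 = 7.15
Total violation = 21.2544 + 26.8502 + 7.15 = 55.2546


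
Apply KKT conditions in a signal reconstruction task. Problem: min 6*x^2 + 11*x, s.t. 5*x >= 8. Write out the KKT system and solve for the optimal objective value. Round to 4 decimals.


Step 1: Try lambda = 0 (constraint inactive).
x_unc = -11/(2*6) = -0.9167
Check: 5*-0.9167 = -4.5835 < 8 -- violated!
Step 2: Constraint must be active: 5*x = 8
x* = 8/5 = 1.6
lambda = (2*6*1.6 + 11)/5 = 6.04
Step 3: Compute optimal value.
f(x*) = 6*1.6^2 + 11*1.6 = 32.96


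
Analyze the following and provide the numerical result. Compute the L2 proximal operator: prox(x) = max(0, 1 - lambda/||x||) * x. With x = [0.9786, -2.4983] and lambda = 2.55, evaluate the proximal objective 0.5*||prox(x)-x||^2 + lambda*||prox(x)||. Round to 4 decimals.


Step 1: Compute ||x||.
||x|| = 2.6831
Step 2: Compute scaling factor.
scale = max(0, 1 - 2.55/2.6831) = 0.0496
Step 3: prox(x) = [0.0486, -0.124]
||prox(x)|| = 0.1331
Step 4: Proximal objective.
0.5*||prox-x||^2 = 3.2513
lambda*||prox|| = 0.3394
Total = 3.5907


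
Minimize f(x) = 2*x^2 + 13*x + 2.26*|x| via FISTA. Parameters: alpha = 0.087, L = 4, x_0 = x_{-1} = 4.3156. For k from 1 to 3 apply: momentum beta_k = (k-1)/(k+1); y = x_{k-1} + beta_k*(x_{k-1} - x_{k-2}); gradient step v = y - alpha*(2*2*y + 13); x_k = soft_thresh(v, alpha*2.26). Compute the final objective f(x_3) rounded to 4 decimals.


FISTA on f(x) = 2*x^2 + 13*x + 2.26*|x|
L = 4, alpha = 0.087
Iteration 1: beta = 0.0, y = 4.3156 + 0.0*(4.3156 - 4.3156) = 4.3156
  grad(y) = 30.2624, v = y - alpha*grad = 1.6828
  prox(v) = soft_thresh(1.6828, 0.1966) = 1.4862
Iteration 2: beta = 0.3333, y = 1.4862 + 0.3333*(1.4862 - 4.3156) = 0.543
  grad(y) = 15.172, v = y - alpha*grad = -0.777
  prox(v) = soft_thresh(-0.777, 0.1966) = -0.5803
Iteration 3: beta = 0.5, y = -0.5803 + 0.5*(-0.5803 - 1.4862) = -1.6136
  grad(y) = 6.5456, v = y - alpha*grad = -2.1831
  prox(v) = soft_thresh(-2.1831, 0.1966) = -1.9864
f(x_3) = 2*(-1.9864)^2 + 13*(-1.9864) + 2.26*|-1.9864| = -13.4425


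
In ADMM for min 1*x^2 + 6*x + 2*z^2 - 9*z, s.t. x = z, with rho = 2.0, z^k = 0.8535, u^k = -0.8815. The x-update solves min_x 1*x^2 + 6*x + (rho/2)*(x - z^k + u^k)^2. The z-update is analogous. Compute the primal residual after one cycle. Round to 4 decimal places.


ADMM iteration with rho = 2.0, z^k = 0.8535, u^k = -0.8815
Step 1: x-update.
Minimize 1*x^2 + 6*x + (2.0/2)*(x - 0.8535 - 0.8815)^2
FOC: (2*1 + 2.0)*x = -6 + 2.0*(0.8535 + 0.8815)
x^{k+1} = -0.6325
Step 2: z-update.
Minimize 2*z^2 - 9*z + (2.0/2)*(-0.6325 - z - 0.8815)^2
FOC: (2*2 + 2.0)*z = 9 + 2.0*(-0.6325 - 0.8815)
z^{k+1} = 0.9953
Step 3: u-update.
u^{k+1} = -0.8815 - 0.6325 - 0.9953 = -2.5093
Step 4: Primal residual = |-0.6325 - 0.9953| = 1.6278


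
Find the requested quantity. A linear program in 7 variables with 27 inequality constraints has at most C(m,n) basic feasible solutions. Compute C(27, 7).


Each vertex corresponds to some choice of n active constraints out of m, so the number of vertices is at most C(m, n) = m! / (n!(m-n)!).
m = 27, n = 7
Numerator: 27 * 26 * 25 * 24 * 23 * 22 * 21
Denominator: 7! = 5040
C(27, 7) = 888030


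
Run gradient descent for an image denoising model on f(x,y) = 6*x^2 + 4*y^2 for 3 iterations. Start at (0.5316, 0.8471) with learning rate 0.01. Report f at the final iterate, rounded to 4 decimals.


Gradient descent on f(x,y) = 6*x^2 + 4*y^2.
Starting point: (0.5316, 0.8471), alpha = 0.01
Step 1: grad_x = 2*6*0.5316 = 6.3792, grad_y = 2*4*0.8471 = 6.7768
  x_1 = 0.5316 - 0.01*6.3792 = 0.4678
  y_1 = 0.8471 - 0.01*6.7768 = 0.7793
Step 2: grad_x = 2*6*0.4678 = 5.6137, grad_y = 2*4*0.7793 = 6.2347
  x_2 = 0.4678 - 0.01*5.6137 = 0.4117
  y_2 = 0.7793 - 0.01*6.2347 = 0.717
Step 3: grad_x = 2*6*0.4117 = 4.9401, grad_y = 2*4*0.717 = 5.7359
  x_3 = 0.4117 - 0.01*4.9401 = 0.3623
  y_3 = 0.717 - 0.01*5.7359 = 0.6596
f(0.3623, 0.6596) = 6*0.3623^2 + 4*0.6596^2 = 2.5279


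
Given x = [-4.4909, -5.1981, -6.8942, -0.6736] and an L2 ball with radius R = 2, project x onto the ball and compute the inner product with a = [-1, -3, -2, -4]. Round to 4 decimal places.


Step 1: Compute ||x|| (intermediates to 6 decimals).
||x|| = sqrt((-4.4909)^2 + (-5.1981)^2 + (-6.8942)^2 + (-0.6736)^2) = 9.755622
Step 2: Project.
Since ||x|| > R, scale = R/||x|| = 2/9.755622 = 0.20501, proj(x) = scale * x
proj(x) = [-0.920679, -1.065662, -1.41338, -0.138095]
Step 3: Dot product.
a^T * proj(x) = -1*(-0.920679) - 3*(-1.065662) - 2*(-1.41338) - 4*(-0.138095) = 7.4968


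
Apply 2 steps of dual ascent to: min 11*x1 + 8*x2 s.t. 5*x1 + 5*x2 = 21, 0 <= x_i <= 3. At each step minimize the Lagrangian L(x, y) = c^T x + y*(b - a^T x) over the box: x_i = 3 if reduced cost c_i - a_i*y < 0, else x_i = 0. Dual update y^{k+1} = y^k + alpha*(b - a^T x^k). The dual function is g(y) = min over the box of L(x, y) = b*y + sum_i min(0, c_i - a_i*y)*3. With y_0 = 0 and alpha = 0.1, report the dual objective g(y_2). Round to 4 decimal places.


Dual ascent for LP: min 11*x1 + 8*x2, 5*x1 + 5*x2 = 21, 0 <= x_i <= 3
Step 1: y^k = 0.0, reduced costs: (11.0, 8.0)
  x^k = (0.0, 0.0), subgradient = b - a^T x = 21.0
  y^{k+1} = 0.0 + 0.1*21.0 = 2.1
Step 2: y^k = 2.1, reduced costs: (0.5, -2.5)
  x^k = (0.0, 3.0), subgradient = b - a^T x = 6.0
  y^{k+1} = 2.1 + 0.1*6.0 = 2.7
Dual objective at y_2 = 2.7: reduced costs (-2.5, -5.5), box minimizer x = (3.0, 3.0)
g(y_2) = b*y + (c1 - a1*y)*x1 + (c2 - a2*y)*x2 = 21*2.7 + (-2.5)*3.0 + (-5.5)*3.0 = 56.7 - 7.5 - 16.5 = 32.7


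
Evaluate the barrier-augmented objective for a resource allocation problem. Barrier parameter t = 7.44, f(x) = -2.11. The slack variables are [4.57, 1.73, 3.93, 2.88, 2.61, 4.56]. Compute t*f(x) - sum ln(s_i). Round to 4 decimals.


Step 1: Compute log-barrier.
ln values: [1.5195, 0.5481, 1.3686, 1.0578, 0.9594, 1.5173]
phi = -(1.5195 + 0.5481 + 1.3686 + 1.0578 + 0.9594 + 1.5173) = -6.9707
Step 2: Compute augmented objective.
t*f(x) = 7.44*-2.11 = -15.6984
Total = -15.6984 - 6.9707 = -22.6691


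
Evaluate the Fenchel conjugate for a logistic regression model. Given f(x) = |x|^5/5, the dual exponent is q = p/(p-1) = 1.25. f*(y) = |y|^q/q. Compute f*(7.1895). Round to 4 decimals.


The conjugate exponent q satisfies 1/p + 1/q = 1.
p = 5, so q = 5/(5 - 1) = 1.25
|y|^q = 7.1895^1.25 = 11.7726
f*(7.1895) = 11.7726 / 1.25 = 9.4181


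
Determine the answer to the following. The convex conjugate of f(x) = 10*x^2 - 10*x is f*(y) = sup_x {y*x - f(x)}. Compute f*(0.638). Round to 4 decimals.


f*(y) = sup_x {y*x - a*x^2 - b*x} = sup_x {(y-b)*x - a*x^2}
FOC: (y - b) - 2a*x = 0 => x* = (y - b)/(2a)
x* = (0.638 + 10)/(2*10) = 0.5319
f*(0.638) = (y-b)^2/(4a) = (0.638 + 10)^2/(4*10)
= 113.167/40 = 2.8292


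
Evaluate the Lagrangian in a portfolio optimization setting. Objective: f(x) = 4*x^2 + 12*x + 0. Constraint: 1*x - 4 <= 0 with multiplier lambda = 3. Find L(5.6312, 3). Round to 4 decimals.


Step 1: Evaluate f(x).
f(5.6312) = 4*5.6312^2 + 12*5.6312 + 0 = 194.4161
Step 2: Evaluate g(x).
g(5.6312) = 1*5.6312 - 4 = 1.6312
Step 3: Compute Lagrangian.
L = 194.4161 + 3*1.6312 = 199.3097


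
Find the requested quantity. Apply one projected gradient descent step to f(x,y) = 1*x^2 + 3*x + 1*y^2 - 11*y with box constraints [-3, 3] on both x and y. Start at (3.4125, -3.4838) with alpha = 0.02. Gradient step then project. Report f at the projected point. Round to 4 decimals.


Step 1: Compute gradient at (3.4125, -3.4838).
grad_x = 2*1*3.4125 + 3 = 9.825
grad_y = 2*1*-3.4838 - 11 = -17.9676
Step 2: Gradient step.
x_raw = 3.4125 - 0.02*9.825 = 3.216
y_raw = -3.4838 - 0.02*-17.9676 = -3.1244
Step 3: Project onto [-3, 3].
x_proj = clip(3.216) = 3.0
y_proj = clip(-3.1244) = -3.0
Step 4: Evaluate f.
f(3.0, -3.0) = 60.0


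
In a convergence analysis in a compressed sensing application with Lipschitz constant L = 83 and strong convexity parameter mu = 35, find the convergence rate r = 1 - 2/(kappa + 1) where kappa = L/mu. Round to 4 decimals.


Step 1: Compute the condition number.
kappa = L/mu = 83/35 = 2.3714
Step 2: Compute the convergence rate.
r = 1 - 2/(kappa + 1) = 1 - 2*mu/(L + mu) = (L - mu)/(L + mu) = 48/118 = 0.4068


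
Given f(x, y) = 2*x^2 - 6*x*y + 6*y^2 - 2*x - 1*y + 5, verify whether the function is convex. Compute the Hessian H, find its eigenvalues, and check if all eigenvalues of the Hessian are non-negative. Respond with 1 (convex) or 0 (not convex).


The Hessian of f(x,y) = 2*x^2 - 6*x*y + 6*y^2 - 2*x - 1*y + 5 is:
H = [[4, -6], [-6, 12]]
Trace = 4 + 12 = 16
Determinant = 4*12 - (-6)^2 = 12
Discriminant = (16)^2 - 4*12 = 208.0
Eigenvalues: lambda_1 = 0.7889, lambda_2 = 15.2111
The function is convex.

1


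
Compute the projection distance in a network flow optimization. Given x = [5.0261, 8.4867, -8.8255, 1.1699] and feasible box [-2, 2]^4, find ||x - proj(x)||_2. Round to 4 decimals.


Project each component onto [-2, 2].
clip(5.0261) = 2.0, clip(8.4867) = 2.0, clip(-8.8255) = -2.0, clip(1.1699) = 1.1699
Projection = [2.0, 2.0, -2.0, 1.1699]
Squared diffs: [9.1573, 42.0773, 46.5875, 0.0]
Distance = sqrt(97.8221) = 9.8905


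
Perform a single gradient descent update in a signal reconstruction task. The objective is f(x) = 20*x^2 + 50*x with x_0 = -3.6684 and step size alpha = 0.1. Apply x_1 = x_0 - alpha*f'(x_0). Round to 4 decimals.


We compute the gradient at x_0 and apply the update.
f'(x) = 40*x + 50
f'(-3.6684) = 40*-3.6684 + 50 = -96.736
x_1 = -3.6684 - 0.1*-96.736 = 6.0052


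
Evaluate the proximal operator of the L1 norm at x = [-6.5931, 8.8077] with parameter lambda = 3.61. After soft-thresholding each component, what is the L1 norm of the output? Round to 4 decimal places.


Soft-thresholding with lambda = 3.61:
prox(-6.5931) = sign(-6.5931)*max(|-6.5931| - 3.61, 0) = -2.9831
prox(8.8077) = sign(8.8077)*max(|8.8077| - 3.61, 0) = 5.1977
prox(x) = [-2.9831, 5.1977]
||prox(x)||_1 = 2.9831 + 5.1977 = 8.1808


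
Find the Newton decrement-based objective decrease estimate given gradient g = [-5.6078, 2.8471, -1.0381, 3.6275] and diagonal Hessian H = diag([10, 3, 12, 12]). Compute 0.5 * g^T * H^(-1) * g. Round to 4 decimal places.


Step 1: H is diagonal, so H^(-1) * g = [-0.5608, 0.949, -0.0865, 0.3023].
Step 2: g^T H^(-1) g = sum_i g_i^2 / H_ii
  = (-5.6078)^2/10 + (2.8471)^2/3 + (-1.0381)^2/12 + (3.6275)^2/12
  = 3.1447 + 2.702 + 0.0898 + 1.0966 = 7.0331
Step 3: Objective decrease = 0.5 * g^T H^(-1) g = 3.5166


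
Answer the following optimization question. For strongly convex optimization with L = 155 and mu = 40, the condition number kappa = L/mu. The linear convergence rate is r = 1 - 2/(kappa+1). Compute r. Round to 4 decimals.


Step 1: Compute the condition number.
kappa = L/mu = 155/40 = 3.875
Step 2: Compute the convergence rate.
r = 1 - 2/(kappa + 1) = 1 - 2*mu/(L + mu) = (L - mu)/(L + mu) = 115/195 = 0.5897


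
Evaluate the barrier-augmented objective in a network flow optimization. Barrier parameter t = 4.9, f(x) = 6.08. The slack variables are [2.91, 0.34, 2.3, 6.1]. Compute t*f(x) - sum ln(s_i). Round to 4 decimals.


Step 1: Compute log-barrier.
ln values: [1.0682, -1.0788, 0.8329, 1.8083]
phi = -(1.0682 - 1.0788 + 0.8329 + 1.8083) = -2.6305
Step 2: Compute augmented objective.
t*f(x) = 4.9*6.08 = 29.792
Total = 29.792 - 2.6305 = 27.1615


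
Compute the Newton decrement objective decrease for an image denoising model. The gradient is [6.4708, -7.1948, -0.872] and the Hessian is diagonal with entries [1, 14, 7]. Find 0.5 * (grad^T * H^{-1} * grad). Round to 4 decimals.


Step 1: H is diagonal, so H^(-1) * g = [6.4708, -0.5139, -0.1246].
Step 2: g^T H^(-1) g = sum_i g_i^2 / H_ii
  = (6.4708)^2/1 + (-7.1948)^2/14 + (-0.872)^2/7
  = 41.8713 + 3.6975 + 0.1086 = 45.6774
Step 3: Objective decrease = 0.5 * g^T H^(-1) g = 22.8387


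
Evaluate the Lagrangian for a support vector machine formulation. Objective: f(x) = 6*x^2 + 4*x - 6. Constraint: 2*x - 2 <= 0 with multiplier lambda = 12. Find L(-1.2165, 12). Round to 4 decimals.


Step 1: Evaluate f(x).
f(-1.2165) = 6*(-1.2165)^2 + 4*(-1.2165) - 6 = -1.9868
Step 2: Evaluate g(x).
g(-1.2165) = 2*-1.2165 - 2 = -4.433
Step 3: Compute Lagrangian.
L = -1.9868 + 12*-4.433 = -55.1828


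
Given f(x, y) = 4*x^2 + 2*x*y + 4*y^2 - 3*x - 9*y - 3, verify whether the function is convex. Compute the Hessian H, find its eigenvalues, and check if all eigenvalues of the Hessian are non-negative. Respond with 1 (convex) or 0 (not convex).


The Hessian of f(x,y) = 4*x^2 + 2*x*y + 4*y^2 - 3*x - 9*y - 3 is:
H = [[8, 2], [2, 8]]
Trace = 8 + 8 = 16
Determinant = 8*8 - (2)^2 = 60
Discriminant = (16)^2 - 4*60 = 16.0
Eigenvalues: lambda_1 = 6.0, lambda_2 = 10.0
The function is convex.

1


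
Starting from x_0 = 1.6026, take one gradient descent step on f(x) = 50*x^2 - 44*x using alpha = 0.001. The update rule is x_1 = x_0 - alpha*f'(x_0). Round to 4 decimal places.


We compute the gradient at x_0 and apply the update.
f'(x) = 100*x - 44
f'(1.6026) = 100*1.6026 - 44 = 116.26
x_1 = 1.6026 - 0.001*116.26 = 1.4863


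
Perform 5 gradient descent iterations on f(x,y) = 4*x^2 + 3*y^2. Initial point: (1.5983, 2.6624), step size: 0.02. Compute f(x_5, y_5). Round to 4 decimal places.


Gradient descent on f(x,y) = 4*x^2 + 3*y^2.
Starting point: (1.5983, 2.6624), alpha = 0.02
Step 1: grad_x = 2*4*1.5983 = 12.7864, grad_y = 2*3*2.6624 = 15.9744
  x_1 = 1.5983 - 0.02*12.7864 = 1.3426
  y_1 = 2.6624 - 0.02*15.9744 = 2.3429
Step 2: grad_x = 2*4*1.3426 = 10.7406, grad_y = 2*3*2.3429 = 14.0575
  x_2 = 1.3426 - 0.02*10.7406 = 1.1278
  y_2 = 2.3429 - 0.02*14.0575 = 2.0618
Step 3: grad_x = 2*4*1.1278 = 9.0221, grad_y = 2*3*2.0618 = 12.3706
  x_3 = 1.1278 - 0.02*9.0221 = 0.9473
  y_3 = 2.0618 - 0.02*12.3706 = 1.8144
Step 4: grad_x = 2*4*0.9473 = 7.5786, grad_y = 2*3*1.8144 = 10.8861
  x_4 = 0.9473 - 0.02*7.5786 = 0.7957
  y_4 = 1.8144 - 0.02*10.8861 = 1.5966
Step 5: grad_x = 2*4*0.7957 = 6.366, grad_y = 2*3*1.5966 = 9.5798
  x_5 = 0.7957 - 0.02*6.366 = 0.6684
  y_5 = 1.5966 - 0.02*9.5798 = 1.405
f(0.6684, 1.405) = 4*0.6684^2 + 3*1.405^2 = 7.7095


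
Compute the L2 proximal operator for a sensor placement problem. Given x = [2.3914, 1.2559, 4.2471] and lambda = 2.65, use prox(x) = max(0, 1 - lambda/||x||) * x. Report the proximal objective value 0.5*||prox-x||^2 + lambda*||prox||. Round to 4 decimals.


Step 1: Compute ||x||.
||x|| = 5.0333
Step 2: Compute scaling factor.
scale = max(0, 1 - 2.65/5.0333) = 0.4735
Step 3: prox(x) = [1.1323, 0.5947, 2.011]
||prox(x)|| = 2.3833
Step 4: Proximal objective.
0.5*||prox-x||^2 = 3.5113
lambda*||prox|| = 6.3157
Total = 9.8269


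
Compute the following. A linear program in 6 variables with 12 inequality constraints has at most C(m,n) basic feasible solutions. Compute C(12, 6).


Each vertex corresponds to some choice of n active constraints out of m, so the number of vertices is at most C(m, n) = m! / (n!(m-n)!).
m = 12, n = 6
Numerator: 12 * 11 * 10 * 9 * 8 * 7
Denominator: 6! = 720
C(12, 6) = 924


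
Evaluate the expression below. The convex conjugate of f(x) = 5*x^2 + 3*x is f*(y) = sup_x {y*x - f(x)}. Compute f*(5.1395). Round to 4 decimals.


f*(y) = sup_x {y*x - a*x^2 - b*x} = sup_x {(y-b)*x - a*x^2}
FOC: (y - b) - 2a*x = 0 => x* = (y - b)/(2a)
x* = (5.1395 - 3)/(2*5) = 0.214
f*(5.1395) = (y-b)^2/(4a) = (5.1395 - 3)^2/(4*5)
= 4.5775/20 = 0.2289


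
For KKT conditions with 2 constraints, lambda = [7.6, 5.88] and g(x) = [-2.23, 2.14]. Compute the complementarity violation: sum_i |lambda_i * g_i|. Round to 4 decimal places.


KKT complementary slackness check:
lambda_1 * g_1 = 7.6 * -2.23 = -16.948
lambda_2 * g_2 = 5.88 * 2.14 = 12.5832
Total violation = 16.948 + 12.5832 = 29.5312


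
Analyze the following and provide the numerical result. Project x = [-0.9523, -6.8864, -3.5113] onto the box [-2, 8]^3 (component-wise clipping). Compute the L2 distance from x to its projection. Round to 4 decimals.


Project each component onto [-2, 8].
clip(-0.9523) = -0.9523, clip(-6.8864) = -2.0, clip(-3.5113) = -2.0
Projection = [-0.9523, -2.0, -2.0]
Squared diffs: [0.0, 23.8769, 2.284]
Distance = sqrt(26.1609) = 5.1148


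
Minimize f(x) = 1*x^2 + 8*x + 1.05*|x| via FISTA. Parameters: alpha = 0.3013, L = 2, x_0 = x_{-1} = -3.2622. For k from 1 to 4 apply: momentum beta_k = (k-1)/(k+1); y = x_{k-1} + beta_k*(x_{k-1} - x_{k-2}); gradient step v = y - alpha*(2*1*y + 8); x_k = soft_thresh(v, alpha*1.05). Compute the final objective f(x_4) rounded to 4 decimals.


FISTA on f(x) = 1*x^2 + 8*x + 1.05*|x|
L = 2, alpha = 0.3013
Iteration 1: beta = 0.0, y = -3.2622 + 0.0*(-3.2622 + 3.2622) = -3.2622
  grad(y) = 1.4756, v = y - alpha*grad = -3.7068
  prox(v) = soft_thresh(-3.7068, 0.3164) = -3.3904
Iteration 2: beta = 0.3333, y = -3.3904 + 0.3333*(-3.3904 + 3.2622) = -3.4332
  grad(y) = 1.1336, v = y - alpha*grad = -3.7747
  prox(v) = soft_thresh(-3.7747, 0.3164) = -3.4584
Iteration 3: beta = 0.5, y = -3.4584 + 0.5*(-3.4584 + 3.3904) = -3.4924
  grad(y) = 1.0153, v = y - alpha*grad = -3.7983
  prox(v) = soft_thresh(-3.7983, 0.3164) = -3.4819
Iteration 4: beta = 0.6, y = -3.4819 + 0.6*(-3.4819 + 3.4584) = -3.496
  grad(y) = 1.008, v = y - alpha*grad = -3.7997
  prox(v) = soft_thresh(-3.7997, 0.3164) = -3.4833
f(x_4) = 1*(-3.4833)^2 + 8*(-3.4833) + 1.05*|-3.4833| = -12.0756


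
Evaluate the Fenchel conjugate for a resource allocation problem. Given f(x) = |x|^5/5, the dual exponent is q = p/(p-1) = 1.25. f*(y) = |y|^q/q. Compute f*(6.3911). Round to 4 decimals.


The conjugate exponent q satisfies 1/p + 1/q = 1.
p = 5, so q = 5/(5 - 1) = 1.25
|y|^q = 6.3911^1.25 = 10.1618
f*(6.3911) = 10.1618 / 1.25 = 8.1294


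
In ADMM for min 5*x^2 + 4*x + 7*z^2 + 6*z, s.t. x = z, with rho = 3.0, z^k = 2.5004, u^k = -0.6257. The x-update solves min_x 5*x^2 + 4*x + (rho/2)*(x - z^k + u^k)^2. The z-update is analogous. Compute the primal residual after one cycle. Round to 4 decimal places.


ADMM iteration with rho = 3.0, z^k = 2.5004, u^k = -0.6257
Step 1: x-update.
Minimize 5*x^2 + 4*x + (3.0/2)*(x - 2.5004 - 0.6257)^2
FOC: (2*5 + 3.0)*x = -4 + 3.0*(2.5004 + 0.6257)
x^{k+1} = 0.4137
Step 2: z-update.
Minimize 7*z^2 + 6*z + (3.0/2)*(0.4137 - z - 0.6257)^2
FOC: (2*7 + 3.0)*z = -6 + 3.0*(0.4137 - 0.6257)
z^{k+1} = -0.3904
Step 3: u-update.
u^{k+1} = -0.6257 + 0.4137 + 0.3904 = 0.1784
Step 4: Primal residual = |0.4137 + 0.3904| = 0.8041


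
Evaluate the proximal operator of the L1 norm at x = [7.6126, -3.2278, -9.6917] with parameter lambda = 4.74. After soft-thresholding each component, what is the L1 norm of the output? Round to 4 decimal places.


Soft-thresholding with lambda = 4.74:
prox(7.6126) = sign(7.6126)*max(|7.6126| - 4.74, 0) = 2.8726
prox(-3.2278) = sign(-3.2278)*max(|-3.2278| - 4.74, 0) = 0.0
prox(-9.6917) = sign(-9.6917)*max(|-9.6917| - 4.74, 0) = -4.9517
prox(x) = [2.8726, 0.0, -4.9517]
||prox(x)||_1 = 2.8726 + 0.0 + 4.9517 = 7.8243


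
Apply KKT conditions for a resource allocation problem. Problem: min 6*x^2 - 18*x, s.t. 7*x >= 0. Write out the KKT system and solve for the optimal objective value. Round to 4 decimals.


Step 1: Try lambda = 0 (constraint inactive).
Stationarity: 2*6*x - 18 = 0
x* = 18/(2*6) = 1.5
Check constraint: 7*1.5 = 10.5 >= 0 -- satisfied.
Step 2: Compute optimal value.
f(x*) = 6*1.5^2 - 18*1.5 = -13.5


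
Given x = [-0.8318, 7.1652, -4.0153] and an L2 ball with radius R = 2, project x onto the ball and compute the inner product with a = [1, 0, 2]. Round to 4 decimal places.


Step 1: Compute ||x|| (intermediates to 6 decimals).
||x|| = sqrt((-0.8318)^2 + 7.1652^2 + (-4.0153)^2) = 8.255581
Step 2: Project.
Since ||x|| > R, scale = R/||x|| = 2/8.255581 = 0.24226, proj(x) = scale * x
proj(x) = [-0.201512, 1.735841, -0.972747]
Step 3: Dot product.
a^T * proj(x) = 1*(-0.201512) + 0*1.735841 + 2*(-0.972747) = -2.147


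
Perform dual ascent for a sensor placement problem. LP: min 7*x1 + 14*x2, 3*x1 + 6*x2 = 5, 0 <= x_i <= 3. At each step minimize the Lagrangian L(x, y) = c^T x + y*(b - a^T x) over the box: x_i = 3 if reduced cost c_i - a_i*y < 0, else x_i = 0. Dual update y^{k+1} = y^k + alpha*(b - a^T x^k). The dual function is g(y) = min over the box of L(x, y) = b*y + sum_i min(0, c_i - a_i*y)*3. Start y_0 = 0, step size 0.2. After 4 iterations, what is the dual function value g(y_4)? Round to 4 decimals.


Dual ascent for LP: min 7*x1 + 14*x2, 3*x1 + 6*x2 = 5, 0 <= x_i <= 3
Step 1: y^k = 0.0, reduced costs: (7.0, 14.0)
  x^k = (0.0, 0.0), subgradient = b - a^T x = 5.0
  y^{k+1} = 0.0 + 0.2*5.0 = 1.0
Step 2: y^k = 1.0, reduced costs: (4.0, 8.0)
  x^k = (0.0, 0.0), subgradient = b - a^T x = 5.0
  y^{k+1} = 1.0 + 0.2*5.0 = 2.0
Step 3: y^k = 2.0, reduced costs: (1.0, 2.0)
  x^k = (0.0, 0.0), subgradient = b - a^T x = 5.0
  y^{k+1} = 2.0 + 0.2*5.0 = 3.0
Step 4: y^k = 3.0, reduced costs: (-2.0, -4.0)
  x^k = (3.0, 3.0), subgradient = b - a^T x = -22.0
  y^{k+1} = 3.0 + 0.2*-22.0 = -1.4
Dual objective at y_4 = -1.4: reduced costs (11.2, 22.4), box minimizer x = (0.0, 0.0)
g(y_4) = b*y + (c1 - a1*y)*x1 + (c2 - a2*y)*x2 = 5*(-1.4) + 11.2*0.0 + 22.4*0.0 = -7.0 + 0.0 + 0.0 = -7.0


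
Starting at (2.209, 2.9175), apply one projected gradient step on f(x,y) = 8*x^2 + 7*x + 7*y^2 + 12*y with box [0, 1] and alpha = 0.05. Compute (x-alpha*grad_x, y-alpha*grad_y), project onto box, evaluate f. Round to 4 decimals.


Step 1: Compute gradient at (2.209, 2.9175).
grad_x = 2*8*2.209 + 7 = 42.344
grad_y = 2*7*2.9175 + 12 = 52.845
Step 2: Gradient step.
x_raw = 2.209 - 0.05*42.344 = 0.0918
y_raw = 2.9175 - 0.05*52.845 = 0.2753
Step 3: Project onto [0, 1].
x_proj = clip(0.0918) = 0.0918
y_proj = clip(0.2753) = 0.2753
Step 4: Evaluate f.
f(0.0918, 0.2753) = 4.5434


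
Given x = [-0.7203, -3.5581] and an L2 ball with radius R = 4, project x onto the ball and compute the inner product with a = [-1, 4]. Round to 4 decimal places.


Step 1: Compute ||x|| (intermediates to 6 decimals).
||x|| = sqrt((-0.7203)^2 + (-3.5581)^2) = 3.630277
Step 2: Project.
Since ||x|| <= R, proj = x (no scaling needed).
proj(x) = [-0.7203, -3.5581]
Step 3: Dot product.
a^T * proj(x) = -1*(-0.7203) + 4*(-3.5581) = -13.5121


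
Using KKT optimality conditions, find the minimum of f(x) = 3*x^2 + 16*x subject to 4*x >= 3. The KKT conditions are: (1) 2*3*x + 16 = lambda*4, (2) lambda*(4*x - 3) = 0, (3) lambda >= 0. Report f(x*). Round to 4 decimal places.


Step 1: Try lambda = 0 (constraint inactive).
x_unc = -16/(2*3) = -2.6667
Check: 4*-2.6667 = -10.6668 < 3 -- violated!
Step 2: Constraint must be active: 4*x = 3
x* = 3/4 = 0.75
lambda = (2*3*0.75 + 16)/4 = 5.125
Step 3: Compute optimal value.
f(x*) = 3*0.75^2 + 16*0.75 = 13.6875


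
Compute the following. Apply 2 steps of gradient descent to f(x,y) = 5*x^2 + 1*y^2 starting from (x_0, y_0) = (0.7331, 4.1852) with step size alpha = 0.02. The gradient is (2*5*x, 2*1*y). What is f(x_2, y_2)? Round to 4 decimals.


Gradient descent on f(x,y) = 5*x^2 + 1*y^2.
Starting point: (0.7331, 4.1852), alpha = 0.02
Step 1: grad_x = 2*5*0.7331 = 7.331, grad_y = 2*1*4.1852 = 8.3704
  x_1 = 0.7331 - 0.02*7.331 = 0.5865
  y_1 = 4.1852 - 0.02*8.3704 = 4.0178
Step 2: grad_x = 2*5*0.5865 = 5.8648, grad_y = 2*1*4.0178 = 8.0356
  x_2 = 0.5865 - 0.02*5.8648 = 0.4692
  y_2 = 4.0178 - 0.02*8.0356 = 3.8571
f(0.4692, 3.8571) = 5*0.4692^2 + 1*3.8571^2 = 15.9777


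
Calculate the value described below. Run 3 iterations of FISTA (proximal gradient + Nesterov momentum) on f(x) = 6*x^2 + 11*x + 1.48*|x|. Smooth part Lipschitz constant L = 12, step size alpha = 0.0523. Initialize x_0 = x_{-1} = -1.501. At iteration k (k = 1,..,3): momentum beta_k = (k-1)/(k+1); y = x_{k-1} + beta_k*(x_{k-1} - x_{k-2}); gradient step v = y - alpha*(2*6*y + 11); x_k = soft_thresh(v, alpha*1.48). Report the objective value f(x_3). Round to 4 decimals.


FISTA on f(x) = 6*x^2 + 11*x + 1.48*|x|
L = 12, alpha = 0.0523
Iteration 1: beta = 0.0, y = -1.501 + 0.0*(-1.501 + 1.501) = -1.501
  grad(y) = -7.012, v = y - alpha*grad = -1.1343
  prox(v) = soft_thresh(-1.1343, 0.0774) = -1.0569
Iteration 2: beta = 0.3333, y = -1.0569 + 0.3333*(-1.0569 + 1.501) = -0.9088
  grad(y) = 0.0941, v = y - alpha*grad = -0.9137
  prox(v) = soft_thresh(-0.9137, 0.0774) = -0.8363
Iteration 3: beta = 0.5, y = -0.8363 + 0.5*(-0.8363 + 1.0569) = -0.7261
  grad(y) = 2.287, v = y - alpha*grad = -0.8457
  prox(v) = soft_thresh(-0.8457, 0.0774) = -0.7683
f(x_3) = 6*(-0.7683)^2 + 11*(-0.7683) + 1.48*|-0.7683| = -3.7725


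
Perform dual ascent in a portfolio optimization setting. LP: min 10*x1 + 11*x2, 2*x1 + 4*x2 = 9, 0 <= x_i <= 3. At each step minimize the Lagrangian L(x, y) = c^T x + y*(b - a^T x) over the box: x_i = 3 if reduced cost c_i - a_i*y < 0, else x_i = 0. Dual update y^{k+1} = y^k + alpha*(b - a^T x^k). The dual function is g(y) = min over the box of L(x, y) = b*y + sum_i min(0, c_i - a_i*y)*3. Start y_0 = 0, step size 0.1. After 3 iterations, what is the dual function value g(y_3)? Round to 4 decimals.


Dual ascent for LP: min 10*x1 + 11*x2, 2*x1 + 4*x2 = 9, 0 <= x_i <= 3
Step 1: y^k = 0.0, reduced costs: (10.0, 11.0)
  x^k = (0.0, 0.0), subgradient = b - a^T x = 9.0
  y^{k+1} = 0.0 + 0.1*9.0 = 0.9
Step 2: y^k = 0.9, reduced costs: (8.2, 7.4)
  x^k = (0.0, 0.0), subgradient = b - a^T x = 9.0
  y^{k+1} = 0.9 + 0.1*9.0 = 1.8
Step 3: y^k = 1.8, reduced costs: (6.4, 3.8)
  x^k = (0.0, 0.0), subgradient = b - a^T x = 9.0
  y^{k+1} = 1.8 + 0.1*9.0 = 2.7
Dual objective at y_3 = 2.7: reduced costs (4.6, 0.2), box minimizer x = (0.0, 0.0)
g(y_3) = b*y + (c1 - a1*y)*x1 + (c2 - a2*y)*x2 = 9*2.7 + 4.6*0.0 + 0.2*0.0 = 24.3 + 0.0 + 0.0 = 24.3


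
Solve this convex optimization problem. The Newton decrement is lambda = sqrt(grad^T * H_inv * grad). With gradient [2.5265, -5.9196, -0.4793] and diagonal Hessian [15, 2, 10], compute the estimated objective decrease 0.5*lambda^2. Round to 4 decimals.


Step 1: H is diagonal, so H^(-1) * g = [0.1684, -2.9598, -0.0479].
Step 2: g^T H^(-1) g = sum_i g_i^2 / H_ii
  = (2.5265)^2/15 + (-5.9196)^2/2 + (-0.4793)^2/10
  = 0.4255 + 17.5208 + 0.023 = 17.9694
Step 3: Objective decrease = 0.5 * g^T H^(-1) g = 8.9847


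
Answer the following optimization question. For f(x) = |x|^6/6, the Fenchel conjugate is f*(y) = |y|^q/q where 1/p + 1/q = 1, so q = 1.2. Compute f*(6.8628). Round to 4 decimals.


The conjugate exponent q satisfies 1/p + 1/q = 1.
p = 6, so q = 6/(6 - 1) = 1.2
|y|^q = 6.8628^1.2 = 10.0879
f*(6.8628) = 10.0879 / 1.2 = 8.4066


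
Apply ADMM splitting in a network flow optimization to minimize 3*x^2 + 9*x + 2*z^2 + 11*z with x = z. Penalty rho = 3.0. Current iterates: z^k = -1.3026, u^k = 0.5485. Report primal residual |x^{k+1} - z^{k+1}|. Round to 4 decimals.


ADMM iteration with rho = 3.0, z^k = -1.3026, u^k = 0.5485
Step 1: x-update.
Minimize 3*x^2 + 9*x + (3.0/2)*(x + 1.3026 + 0.5485)^2
FOC: (2*3 + 3.0)*x = -9 + 3.0*(-1.3026 - 0.5485)
x^{k+1} = -1.617
Step 2: z-update.
Minimize 2*z^2 + 11*z + (3.0/2)*(-1.617 - z + 0.5485)^2
FOC: (2*2 + 3.0)*z = -11 + 3.0*(-1.617 + 0.5485)
z^{k+1} = -2.0294
Step 3: u-update.
u^{k+1} = 0.5485 - 1.617 + 2.0294 = 0.9608
Step 4: Primal residual = |-1.617 + 2.0294| = 0.4123


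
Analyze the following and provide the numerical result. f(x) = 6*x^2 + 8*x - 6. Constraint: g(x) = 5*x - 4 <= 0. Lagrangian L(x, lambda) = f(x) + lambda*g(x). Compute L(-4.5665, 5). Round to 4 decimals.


Step 1: Evaluate f(x).
f(-4.5665) = 6*(-4.5665)^2 + 8*(-4.5665) - 6 = 82.5855
Step 2: Evaluate g(x).
g(-4.5665) = 5*-4.5665 - 4 = -26.8325
Step 3: Compute Lagrangian.
L = 82.5855 + 5*-26.8325 = -51.577


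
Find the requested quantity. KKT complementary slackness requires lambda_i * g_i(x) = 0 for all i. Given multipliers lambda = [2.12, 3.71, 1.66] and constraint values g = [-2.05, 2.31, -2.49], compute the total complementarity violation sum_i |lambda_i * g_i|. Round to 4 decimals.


KKT complementary slackness check:
lambda_1 * g_1 = 2.12 * -2.05 = -4.346
lambda_2 * g_2 = 3.71 * 2.31 = 8.5701
lambda_3 * g_3 = 1.66 * -2.49 = -4.1334
Total violation = 4.346 + 8.5701 + 4.1334 = 17.0495


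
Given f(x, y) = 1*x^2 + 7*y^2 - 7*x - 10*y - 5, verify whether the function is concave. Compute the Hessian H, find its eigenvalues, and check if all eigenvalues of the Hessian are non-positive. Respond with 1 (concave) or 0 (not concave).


The Hessian of f(x,y) = 1*x^2 + 7*y^2 - 7*x - 10*y - 5 is:
H = [[2, 0], [0, 14]]
Trace = 2 + 14 = 16
Determinant = 2*14 - (0)^2 = 28
Discriminant = (16)^2 - 4*28 = 144.0
Eigenvalues: lambda_1 = 2.0, lambda_2 = 14.0
The function is not concave.

0


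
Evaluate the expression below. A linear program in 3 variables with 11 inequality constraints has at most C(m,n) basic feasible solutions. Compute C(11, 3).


Each vertex corresponds to some choice of n active constraints out of m, so the number of vertices is at most C(m, n) = m! / (n!(m-n)!).
m = 11, n = 3
Numerator: 11 * 10 * 9
Denominator: 3! = 6
C(11, 3) = 165


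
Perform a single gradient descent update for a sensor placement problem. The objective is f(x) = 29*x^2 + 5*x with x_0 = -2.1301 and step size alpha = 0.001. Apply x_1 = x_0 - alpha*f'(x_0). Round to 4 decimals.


We compute the gradient at x_0 and apply the update.
f'(x) = 58*x + 5
f'(-2.1301) = 58*-2.1301 + 5 = -118.5458
x_1 = -2.1301 - 0.001*-118.5458 = -2.0116


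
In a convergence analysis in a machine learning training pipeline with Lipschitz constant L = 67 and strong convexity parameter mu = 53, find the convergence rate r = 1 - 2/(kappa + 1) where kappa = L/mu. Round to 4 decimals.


Step 1: Compute the condition number.
kappa = L/mu = 67/53 = 1.2642
Step 2: Compute the convergence rate.
r = 1 - 2/(kappa + 1) = 1 - 2*mu/(L + mu) = (L - mu)/(L + mu) = 14/120 = 0.1167


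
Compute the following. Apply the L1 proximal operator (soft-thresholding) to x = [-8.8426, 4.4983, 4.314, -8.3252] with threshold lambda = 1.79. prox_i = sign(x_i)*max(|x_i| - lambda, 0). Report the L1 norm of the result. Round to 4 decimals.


Soft-thresholding with lambda = 1.79:
prox(-8.8426) = sign(-8.8426)*max(|-8.8426| - 1.79, 0) = -7.0526
prox(4.4983) = sign(4.4983)*max(|4.4983| - 1.79, 0) = 2.7083
prox(4.314) = sign(4.314)*max(|4.314| - 1.79, 0) = 2.524
prox(-8.3252) = sign(-8.3252)*max(|-8.3252| - 1.79, 0) = -6.5352
prox(x) = [-7.0526, 2.7083, 2.524, -6.5352]
||prox(x)||_1 = 7.0526 + 2.7083 + 2.524 + 6.5352 = 18.8201


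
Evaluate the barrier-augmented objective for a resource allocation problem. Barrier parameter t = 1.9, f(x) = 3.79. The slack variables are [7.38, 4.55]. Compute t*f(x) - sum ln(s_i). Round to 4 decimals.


Step 1: Compute log-barrier.
ln values: [1.9988, 1.5151]
phi = -(1.9988 + 1.5151) = -3.5139
Step 2: Compute augmented objective.
t*f(x) = 1.9*3.79 = 7.201
Total = 7.201 - 3.5139 = 3.6871
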